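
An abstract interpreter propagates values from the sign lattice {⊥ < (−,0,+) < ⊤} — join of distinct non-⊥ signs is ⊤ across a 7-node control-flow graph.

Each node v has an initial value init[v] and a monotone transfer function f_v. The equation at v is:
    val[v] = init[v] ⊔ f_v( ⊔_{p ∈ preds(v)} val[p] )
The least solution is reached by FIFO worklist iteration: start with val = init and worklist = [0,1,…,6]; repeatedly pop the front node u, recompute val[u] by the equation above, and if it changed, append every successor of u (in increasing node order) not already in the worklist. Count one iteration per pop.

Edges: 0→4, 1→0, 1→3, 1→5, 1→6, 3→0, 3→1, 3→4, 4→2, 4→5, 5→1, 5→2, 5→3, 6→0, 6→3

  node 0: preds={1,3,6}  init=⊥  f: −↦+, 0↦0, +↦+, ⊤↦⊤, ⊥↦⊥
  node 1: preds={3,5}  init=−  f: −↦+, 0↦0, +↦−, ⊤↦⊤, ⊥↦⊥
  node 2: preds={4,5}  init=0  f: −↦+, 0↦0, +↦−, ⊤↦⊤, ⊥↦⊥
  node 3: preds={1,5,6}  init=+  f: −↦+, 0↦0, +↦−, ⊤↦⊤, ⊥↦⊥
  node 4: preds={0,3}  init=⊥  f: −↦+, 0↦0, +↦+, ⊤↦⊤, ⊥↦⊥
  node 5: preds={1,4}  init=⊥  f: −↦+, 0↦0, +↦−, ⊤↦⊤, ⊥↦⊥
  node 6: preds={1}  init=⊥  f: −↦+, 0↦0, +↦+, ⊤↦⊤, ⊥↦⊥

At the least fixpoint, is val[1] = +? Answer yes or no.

Worklist (17 pops):
  #1 pop 0: in=⊤ → ⊤ (was ⊥); enqueue []
  #2 pop 1: in=+ → − (no change)
  #3 pop 2: in=⊥ → 0 (no change)
  #4 pop 3: in=− → + (no change)
  #5 pop 4: in=⊤ → ⊤ (was ⊥); enqueue [2]
  #6 pop 5: in=⊤ → ⊤ (was ⊥); enqueue [1,3]
  #7 pop 6: in=− → + (was ⊥); enqueue [0]
  #8 pop 2: in=⊤ → ⊤ (was 0); enqueue []
  #9 pop 1: in=⊤ → ⊤ (was −); enqueue [5,6]
  #10 pop 3: in=⊤ → ⊤ (was +); enqueue [1,4]
  #11 pop 0: in=⊤ → ⊤ (no change)
  #12 pop 5: in=⊤ → ⊤ (no change)
  #13 pop 6: in=⊤ → ⊤ (was +); enqueue [0,3]
  #14 pop 1: in=⊤ → ⊤ (no change)
  #15 pop 4: in=⊤ → ⊤ (no change)
  #16 pop 0: in=⊤ → ⊤ (no change)
  #17 pop 3: in=⊤ → ⊤ (no change)

Fixpoint:
  val[0] = ⊤
  val[1] = ⊤
  val[2] = ⊤
  val[3] = ⊤
  val[4] = ⊤
  val[5] = ⊤
  val[6] = ⊤

no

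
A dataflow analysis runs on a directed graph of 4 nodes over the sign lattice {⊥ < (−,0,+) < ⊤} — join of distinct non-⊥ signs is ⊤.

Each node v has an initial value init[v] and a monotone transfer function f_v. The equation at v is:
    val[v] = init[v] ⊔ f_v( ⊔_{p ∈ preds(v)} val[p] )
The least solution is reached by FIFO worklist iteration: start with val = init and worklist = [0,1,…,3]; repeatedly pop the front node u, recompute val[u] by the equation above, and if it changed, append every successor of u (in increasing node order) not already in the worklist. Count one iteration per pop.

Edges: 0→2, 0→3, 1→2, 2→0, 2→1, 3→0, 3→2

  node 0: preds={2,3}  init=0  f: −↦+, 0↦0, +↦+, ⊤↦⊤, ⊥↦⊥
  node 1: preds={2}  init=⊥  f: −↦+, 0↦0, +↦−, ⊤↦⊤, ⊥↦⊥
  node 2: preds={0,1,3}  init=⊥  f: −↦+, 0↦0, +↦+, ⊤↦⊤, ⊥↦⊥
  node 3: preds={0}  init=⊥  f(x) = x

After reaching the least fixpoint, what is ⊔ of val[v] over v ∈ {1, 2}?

0

Trace (7 dequeues):
  [1] u=0 | in ⊥ | out 0 | ==
  [2] u=1 | in ⊥ | out ⊥ | ==
  [3] u=2 | in 0 | out 0 | prev ⊥ | push {0,1}
  [4] u=3 | in 0 | out 0 | prev ⊥ | push {2}
  [5] u=0 | in 0 | out 0 | ==
  [6] u=1 | in 0 | out 0 | prev ⊥ | push {}
  [7] u=2 | in 0 | out 0 | ==

Converged values:
  [0] 0
  [1] 0
  [2] 0
  [3] 0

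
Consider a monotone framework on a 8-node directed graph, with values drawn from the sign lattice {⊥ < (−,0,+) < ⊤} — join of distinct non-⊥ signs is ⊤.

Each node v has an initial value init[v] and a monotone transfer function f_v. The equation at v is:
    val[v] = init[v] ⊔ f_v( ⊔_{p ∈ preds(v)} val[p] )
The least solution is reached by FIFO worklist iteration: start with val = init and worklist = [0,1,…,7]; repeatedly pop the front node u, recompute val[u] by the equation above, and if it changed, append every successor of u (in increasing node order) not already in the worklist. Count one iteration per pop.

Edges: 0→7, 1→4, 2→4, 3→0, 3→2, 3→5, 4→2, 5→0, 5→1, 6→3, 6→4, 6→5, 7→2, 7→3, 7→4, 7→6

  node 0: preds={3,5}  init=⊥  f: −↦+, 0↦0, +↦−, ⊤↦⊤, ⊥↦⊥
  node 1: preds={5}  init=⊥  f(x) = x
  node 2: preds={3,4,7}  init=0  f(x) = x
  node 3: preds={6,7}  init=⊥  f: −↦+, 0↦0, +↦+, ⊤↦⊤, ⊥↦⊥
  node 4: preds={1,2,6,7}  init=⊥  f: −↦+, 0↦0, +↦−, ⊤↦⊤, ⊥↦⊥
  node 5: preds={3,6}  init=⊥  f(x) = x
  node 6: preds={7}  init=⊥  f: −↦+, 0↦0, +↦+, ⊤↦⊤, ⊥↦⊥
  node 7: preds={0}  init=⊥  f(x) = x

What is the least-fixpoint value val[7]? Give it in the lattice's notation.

Worklist (9 pops):
  #1 pop 0: in=⊥ → ⊥ (no change)
  #2 pop 1: in=⊥ → ⊥ (no change)
  #3 pop 2: in=⊥ → 0 (no change)
  #4 pop 3: in=⊥ → ⊥ (no change)
  #5 pop 4: in=0 → 0 (was ⊥); enqueue [2]
  #6 pop 5: in=⊥ → ⊥ (no change)
  #7 pop 6: in=⊥ → ⊥ (no change)
  #8 pop 7: in=⊥ → ⊥ (no change)
  #9 pop 2: in=0 → 0 (no change)

Fixpoint:
  val[0] = ⊥
  val[1] = ⊥
  val[2] = 0
  val[3] = ⊥
  val[4] = 0
  val[5] = ⊥
  val[6] = ⊥
  val[7] = ⊥

⊥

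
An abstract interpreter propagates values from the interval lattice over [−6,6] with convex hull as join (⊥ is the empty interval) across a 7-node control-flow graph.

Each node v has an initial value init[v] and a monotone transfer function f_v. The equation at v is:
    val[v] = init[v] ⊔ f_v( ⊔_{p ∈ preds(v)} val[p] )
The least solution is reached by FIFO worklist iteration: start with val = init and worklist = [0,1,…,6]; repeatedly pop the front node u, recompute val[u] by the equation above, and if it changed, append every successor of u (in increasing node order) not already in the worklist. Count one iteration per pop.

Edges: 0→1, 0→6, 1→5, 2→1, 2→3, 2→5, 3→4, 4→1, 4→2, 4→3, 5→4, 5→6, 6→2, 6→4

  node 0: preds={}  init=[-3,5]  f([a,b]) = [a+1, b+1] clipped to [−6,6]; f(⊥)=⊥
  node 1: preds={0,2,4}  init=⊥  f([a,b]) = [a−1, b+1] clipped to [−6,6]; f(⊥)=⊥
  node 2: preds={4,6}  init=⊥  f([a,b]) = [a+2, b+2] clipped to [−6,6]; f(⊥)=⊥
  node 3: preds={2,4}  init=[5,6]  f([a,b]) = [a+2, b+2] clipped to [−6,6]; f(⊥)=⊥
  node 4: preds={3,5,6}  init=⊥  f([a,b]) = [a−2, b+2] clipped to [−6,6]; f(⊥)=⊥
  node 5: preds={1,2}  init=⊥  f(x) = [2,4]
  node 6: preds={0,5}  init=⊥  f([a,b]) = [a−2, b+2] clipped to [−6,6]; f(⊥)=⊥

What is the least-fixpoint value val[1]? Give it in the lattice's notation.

Worklist (18 pops):
  #1 pop 0: in=⊥ → [-3,5] (no change)
  #2 pop 1: in=[-3,5] → [-4,6] (was ⊥); enqueue []
  #3 pop 2: in=⊥ → ⊥ (no change)
  #4 pop 3: in=⊥ → [5,6] (no change)
  #5 pop 4: in=[5,6] → [3,6] (was ⊥); enqueue [1,2,3]
  #6 pop 5: in=[-4,6] → [2,4] (was ⊥); enqueue [4]
  #7 pop 6: in=[-3,5] → [-5,6] (was ⊥); enqueue []
  #8 pop 1: in=[-3,6] → [-4,6] (no change)
  #9 pop 2: in=[-5,6] → [-3,6] (was ⊥); enqueue [1,5]
  #10 pop 3: in=[-3,6] → [-1,6] (was [5,6]); enqueue []
  #11 pop 4: in=[-5,6] → [-6,6] (was [3,6]); enqueue [2,3]
  #12 pop 1: in=[-6,6] → [-6,6] (was [-4,6]); enqueue []
  #13 pop 5: in=[-6,6] → [2,4] (no change)
  #14 pop 2: in=[-6,6] → [-4,6] (was [-3,6]); enqueue [1,5]
  #15 pop 3: in=[-6,6] → [-4,6] (was [-1,6]); enqueue [4]
  #16 pop 1: in=[-6,6] → [-6,6] (no change)
  #17 pop 5: in=[-6,6] → [2,4] (no change)
  #18 pop 4: in=[-5,6] → [-6,6] (no change)

Fixpoint:
  val[0] = [-3,5]
  val[1] = [-6,6]
  val[2] = [-4,6]
  val[3] = [-4,6]
  val[4] = [-6,6]
  val[5] = [2,4]
  val[6] = [-5,6]

[-6,6]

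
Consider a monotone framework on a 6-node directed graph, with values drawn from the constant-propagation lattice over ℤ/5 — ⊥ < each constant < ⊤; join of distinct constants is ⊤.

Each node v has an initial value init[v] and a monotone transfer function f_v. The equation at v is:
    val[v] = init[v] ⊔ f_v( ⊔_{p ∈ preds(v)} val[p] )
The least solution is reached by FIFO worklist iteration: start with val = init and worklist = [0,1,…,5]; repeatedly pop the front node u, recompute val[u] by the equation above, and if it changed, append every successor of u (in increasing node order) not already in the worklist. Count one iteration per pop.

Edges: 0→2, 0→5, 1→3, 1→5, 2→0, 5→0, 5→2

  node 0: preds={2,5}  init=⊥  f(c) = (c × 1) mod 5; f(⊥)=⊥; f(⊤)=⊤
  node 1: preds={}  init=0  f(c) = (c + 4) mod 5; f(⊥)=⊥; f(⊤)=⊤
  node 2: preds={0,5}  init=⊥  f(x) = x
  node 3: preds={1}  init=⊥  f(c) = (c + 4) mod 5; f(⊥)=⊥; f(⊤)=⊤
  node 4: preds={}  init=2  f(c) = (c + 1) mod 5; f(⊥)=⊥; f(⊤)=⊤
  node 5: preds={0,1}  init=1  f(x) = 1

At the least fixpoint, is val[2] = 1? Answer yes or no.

Worklist (7 pops):
  #1 pop 0: in=1 → 1 (was ⊥); enqueue []
  #2 pop 1: in=⊥ → 0 (no change)
  #3 pop 2: in=1 → 1 (was ⊥); enqueue [0]
  #4 pop 3: in=0 → 4 (was ⊥); enqueue []
  #5 pop 4: in=⊥ → 2 (no change)
  #6 pop 5: in=⊤ → 1 (no change)
  #7 pop 0: in=1 → 1 (no change)

Fixpoint:
  val[0] = 1
  val[1] = 0
  val[2] = 1
  val[3] = 4
  val[4] = 2
  val[5] = 1

yes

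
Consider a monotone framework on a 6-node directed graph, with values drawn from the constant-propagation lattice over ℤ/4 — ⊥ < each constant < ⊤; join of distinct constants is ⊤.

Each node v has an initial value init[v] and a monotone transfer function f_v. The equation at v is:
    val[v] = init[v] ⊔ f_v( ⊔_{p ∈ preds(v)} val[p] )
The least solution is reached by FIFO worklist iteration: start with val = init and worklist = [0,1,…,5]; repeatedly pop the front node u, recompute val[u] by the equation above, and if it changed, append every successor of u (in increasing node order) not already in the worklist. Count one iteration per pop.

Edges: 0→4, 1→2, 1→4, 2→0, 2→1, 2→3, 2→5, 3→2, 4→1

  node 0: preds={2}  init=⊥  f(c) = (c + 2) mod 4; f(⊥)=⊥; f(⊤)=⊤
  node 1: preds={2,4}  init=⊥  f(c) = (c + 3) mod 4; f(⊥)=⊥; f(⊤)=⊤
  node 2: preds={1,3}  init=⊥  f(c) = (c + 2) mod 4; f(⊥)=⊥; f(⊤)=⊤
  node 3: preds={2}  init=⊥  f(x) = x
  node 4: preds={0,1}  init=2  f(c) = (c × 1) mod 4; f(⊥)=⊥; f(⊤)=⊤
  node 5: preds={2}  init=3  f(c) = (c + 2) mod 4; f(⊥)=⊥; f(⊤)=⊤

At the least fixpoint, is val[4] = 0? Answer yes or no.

Worklist (16 pops):
  #1 pop 0: in=⊥ → ⊥ (no change)
  #2 pop 1: in=2 → 1 (was ⊥); enqueue []
  #3 pop 2: in=1 → 3 (was ⊥); enqueue [0,1]
  #4 pop 3: in=3 → 3 (was ⊥); enqueue [2]
  #5 pop 4: in=1 → ⊤ (was 2); enqueue []
  #6 pop 5: in=3 → ⊤ (was 3); enqueue []
  #7 pop 0: in=3 → 1 (was ⊥); enqueue [4]
  #8 pop 1: in=⊤ → ⊤ (was 1); enqueue []
  #9 pop 2: in=⊤ → ⊤ (was 3); enqueue [0,1,3,5]
  #10 pop 4: in=⊤ → ⊤ (no change)
  #11 pop 0: in=⊤ → ⊤ (was 1); enqueue [4]
  #12 pop 1: in=⊤ → ⊤ (no change)
  #13 pop 3: in=⊤ → ⊤ (was 3); enqueue [2]
  #14 pop 5: in=⊤ → ⊤ (no change)
  #15 pop 4: in=⊤ → ⊤ (no change)
  #16 pop 2: in=⊤ → ⊤ (no change)

Fixpoint:
  val[0] = ⊤
  val[1] = ⊤
  val[2] = ⊤
  val[3] = ⊤
  val[4] = ⊤
  val[5] = ⊤

no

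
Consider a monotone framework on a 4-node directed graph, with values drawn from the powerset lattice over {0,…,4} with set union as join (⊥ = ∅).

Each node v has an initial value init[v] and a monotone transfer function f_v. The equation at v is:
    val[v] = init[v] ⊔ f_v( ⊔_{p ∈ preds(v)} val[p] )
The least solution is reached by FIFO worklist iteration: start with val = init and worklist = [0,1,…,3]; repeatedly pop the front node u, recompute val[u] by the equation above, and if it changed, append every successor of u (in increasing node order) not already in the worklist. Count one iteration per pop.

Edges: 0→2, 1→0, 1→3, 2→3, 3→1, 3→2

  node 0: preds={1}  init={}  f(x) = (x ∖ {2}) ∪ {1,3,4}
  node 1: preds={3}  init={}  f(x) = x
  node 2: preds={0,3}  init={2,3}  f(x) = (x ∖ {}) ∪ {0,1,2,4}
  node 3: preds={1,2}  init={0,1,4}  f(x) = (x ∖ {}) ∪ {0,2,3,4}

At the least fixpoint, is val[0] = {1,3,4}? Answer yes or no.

Worklist (9 pops):
  #1 pop 0: in={} → {1,3,4} (was {}); enqueue []
  #2 pop 1: in={0,1,4} → {0,1,4} (was {}); enqueue [0]
  #3 pop 2: in={0,1,3,4} → {0,1,2,3,4} (was {2,3}); enqueue []
  #4 pop 3: in={0,1,2,3,4} → {0,1,2,3,4} (was {0,1,4}); enqueue [1,2]
  #5 pop 0: in={0,1,4} → {0,1,3,4} (was {1,3,4}); enqueue []
  #6 pop 1: in={0,1,2,3,4} → {0,1,2,3,4} (was {0,1,4}); enqueue [0,3]
  #7 pop 2: in={0,1,2,3,4} → {0,1,2,3,4} (no change)
  #8 pop 0: in={0,1,2,3,4} → {0,1,3,4} (no change)
  #9 pop 3: in={0,1,2,3,4} → {0,1,2,3,4} (no change)

Fixpoint:
  val[0] = {0,1,3,4}
  val[1] = {0,1,2,3,4}
  val[2] = {0,1,2,3,4}
  val[3] = {0,1,2,3,4}

no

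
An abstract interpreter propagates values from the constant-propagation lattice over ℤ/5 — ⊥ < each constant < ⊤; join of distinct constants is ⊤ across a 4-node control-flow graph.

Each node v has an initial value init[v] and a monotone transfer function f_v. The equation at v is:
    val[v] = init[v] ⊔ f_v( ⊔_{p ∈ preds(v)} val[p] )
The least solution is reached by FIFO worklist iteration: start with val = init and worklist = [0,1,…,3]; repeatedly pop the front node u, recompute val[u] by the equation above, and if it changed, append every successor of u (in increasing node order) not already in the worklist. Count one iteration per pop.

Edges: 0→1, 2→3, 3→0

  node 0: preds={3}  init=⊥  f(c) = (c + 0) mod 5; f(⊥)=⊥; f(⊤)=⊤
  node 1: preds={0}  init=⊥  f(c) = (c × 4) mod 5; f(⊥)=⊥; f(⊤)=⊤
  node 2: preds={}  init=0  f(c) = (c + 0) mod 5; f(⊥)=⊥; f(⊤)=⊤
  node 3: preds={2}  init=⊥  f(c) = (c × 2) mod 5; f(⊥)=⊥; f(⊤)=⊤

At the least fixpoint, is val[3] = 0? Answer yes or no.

Trace (6 dequeues):
  [1] u=0 | in ⊥ | out ⊥ | ==
  [2] u=1 | in ⊥ | out ⊥ | ==
  [3] u=2 | in ⊥ | out 0 | ==
  [4] u=3 | in 0 | out 0 | prev ⊥ | push {0}
  [5] u=0 | in 0 | out 0 | prev ⊥ | push {1}
  [6] u=1 | in 0 | out 0 | prev ⊥ | push {}

Converged values:
  [0] 0
  [1] 0
  [2] 0
  [3] 0

yes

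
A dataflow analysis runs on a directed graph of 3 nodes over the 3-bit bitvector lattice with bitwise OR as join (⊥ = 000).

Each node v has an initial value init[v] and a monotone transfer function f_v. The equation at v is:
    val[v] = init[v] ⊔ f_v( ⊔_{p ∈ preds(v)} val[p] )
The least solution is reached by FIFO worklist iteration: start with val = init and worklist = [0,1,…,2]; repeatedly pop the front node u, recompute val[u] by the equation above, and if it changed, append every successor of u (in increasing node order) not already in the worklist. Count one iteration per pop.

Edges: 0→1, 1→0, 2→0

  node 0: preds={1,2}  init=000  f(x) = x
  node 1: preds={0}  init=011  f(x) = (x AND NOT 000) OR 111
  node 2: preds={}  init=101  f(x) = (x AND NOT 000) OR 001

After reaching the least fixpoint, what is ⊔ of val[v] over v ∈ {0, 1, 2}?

111

Iteration log — 4 steps:
  step 1. node 0  ⊔preds=111  new=111  old=000  +wl: 
  step 2. node 1  ⊔preds=111  new=111  old=011  +wl: 0
  step 3. node 2  ⊔preds=000  new=101  stable
  step 4. node 0  ⊔preds=111  new=111  stable

Least fixpoint reached:
  node 0: 111
  node 1: 111
  node 2: 101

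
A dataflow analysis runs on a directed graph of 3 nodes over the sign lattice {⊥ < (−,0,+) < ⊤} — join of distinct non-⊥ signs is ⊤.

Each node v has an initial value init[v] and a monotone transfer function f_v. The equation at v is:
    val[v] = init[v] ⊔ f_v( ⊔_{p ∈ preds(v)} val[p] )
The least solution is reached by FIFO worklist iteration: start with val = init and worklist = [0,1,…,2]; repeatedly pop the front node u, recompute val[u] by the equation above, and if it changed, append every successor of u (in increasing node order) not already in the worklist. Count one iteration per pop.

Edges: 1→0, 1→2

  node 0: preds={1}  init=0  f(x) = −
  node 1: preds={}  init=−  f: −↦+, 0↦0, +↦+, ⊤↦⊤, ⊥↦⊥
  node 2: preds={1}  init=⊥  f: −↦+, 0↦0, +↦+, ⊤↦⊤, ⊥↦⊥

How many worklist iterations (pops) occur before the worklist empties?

Worklist (3 pops):
  #1 pop 0: in=− → ⊤ (was 0); enqueue []
  #2 pop 1: in=⊥ → − (no change)
  #3 pop 2: in=− → + (was ⊥); enqueue []

Fixpoint:
  val[0] = ⊤
  val[1] = −
  val[2] = +

3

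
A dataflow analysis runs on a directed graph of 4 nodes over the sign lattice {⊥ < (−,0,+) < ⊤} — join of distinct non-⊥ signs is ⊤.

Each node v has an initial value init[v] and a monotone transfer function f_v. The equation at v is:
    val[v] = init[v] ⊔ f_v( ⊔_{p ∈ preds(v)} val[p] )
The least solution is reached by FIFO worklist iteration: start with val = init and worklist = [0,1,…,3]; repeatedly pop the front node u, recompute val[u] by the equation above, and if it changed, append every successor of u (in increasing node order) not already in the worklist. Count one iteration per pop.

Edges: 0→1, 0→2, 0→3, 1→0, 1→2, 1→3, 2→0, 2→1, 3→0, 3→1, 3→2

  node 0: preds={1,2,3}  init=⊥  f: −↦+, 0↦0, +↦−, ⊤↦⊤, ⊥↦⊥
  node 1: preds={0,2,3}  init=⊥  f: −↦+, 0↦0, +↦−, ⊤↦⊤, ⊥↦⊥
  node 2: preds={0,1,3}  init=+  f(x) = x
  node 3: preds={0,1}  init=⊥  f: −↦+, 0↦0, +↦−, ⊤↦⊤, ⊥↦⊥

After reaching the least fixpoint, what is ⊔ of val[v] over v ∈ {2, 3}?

⊤

Iteration log — 8 steps:
  step 1. node 0  ⊔preds=+  new=−  old=⊥  +wl: 
  step 2. node 1  ⊔preds=⊤  new=⊤  old=⊥  +wl: 0
  step 3. node 2  ⊔preds=⊤  new=⊤  old=+  +wl: 1
  step 4. node 3  ⊔preds=⊤  new=⊤  old=⊥  +wl: 2
  step 5. node 0  ⊔preds=⊤  new=⊤  old=−  +wl: 3
  step 6. node 1  ⊔preds=⊤  new=⊤  stable
  step 7. node 2  ⊔preds=⊤  new=⊤  stable
  step 8. node 3  ⊔preds=⊤  new=⊤  stable

Least fixpoint reached:
  node 0: ⊤
  node 1: ⊤
  node 2: ⊤
  node 3: ⊤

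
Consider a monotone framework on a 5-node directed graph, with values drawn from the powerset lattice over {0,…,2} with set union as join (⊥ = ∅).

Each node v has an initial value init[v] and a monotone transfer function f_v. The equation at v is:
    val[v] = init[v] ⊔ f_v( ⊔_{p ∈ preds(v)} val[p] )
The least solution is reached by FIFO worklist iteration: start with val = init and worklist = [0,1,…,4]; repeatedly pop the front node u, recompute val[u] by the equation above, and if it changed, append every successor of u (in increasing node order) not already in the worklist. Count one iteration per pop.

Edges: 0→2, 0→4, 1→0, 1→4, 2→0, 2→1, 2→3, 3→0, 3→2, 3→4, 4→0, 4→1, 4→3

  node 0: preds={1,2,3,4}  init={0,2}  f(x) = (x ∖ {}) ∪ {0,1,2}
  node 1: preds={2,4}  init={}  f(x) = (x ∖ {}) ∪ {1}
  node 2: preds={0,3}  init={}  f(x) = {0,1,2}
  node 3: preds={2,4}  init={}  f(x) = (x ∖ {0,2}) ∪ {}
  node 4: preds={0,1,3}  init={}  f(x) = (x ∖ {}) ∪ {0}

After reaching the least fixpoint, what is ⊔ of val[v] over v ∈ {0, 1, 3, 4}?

Iteration log — 11 steps:
  step 1. node 0  ⊔preds={}  new={0,1,2}  old={0,2}  +wl: 
  step 2. node 1  ⊔preds={}  new={1}  old={}  +wl: 0
  step 3. node 2  ⊔preds={0,1,2}  new={0,1,2}  old={}  +wl: 1
  step 4. node 3  ⊔preds={0,1,2}  new={1}  old={}  +wl: 2
  step 5. node 4  ⊔preds={0,1,2}  new={0,1,2}  old={}  +wl: 3
  step 6. node 0  ⊔preds={0,1,2}  new={0,1,2}  stable
  step 7. node 1  ⊔preds={0,1,2}  new={0,1,2}  old={1}  +wl: 0,4
  step 8. node 2  ⊔preds={0,1,2}  new={0,1,2}  stable
  step 9. node 3  ⊔preds={0,1,2}  new={1}  stable
  step 10. node 0  ⊔preds={0,1,2}  new={0,1,2}  stable
  step 11. node 4  ⊔preds={0,1,2}  new={0,1,2}  stable

Least fixpoint reached:
  node 0: {0,1,2}
  node 1: {0,1,2}
  node 2: {0,1,2}
  node 3: {1}
  node 4: {0,1,2}

{0,1,2}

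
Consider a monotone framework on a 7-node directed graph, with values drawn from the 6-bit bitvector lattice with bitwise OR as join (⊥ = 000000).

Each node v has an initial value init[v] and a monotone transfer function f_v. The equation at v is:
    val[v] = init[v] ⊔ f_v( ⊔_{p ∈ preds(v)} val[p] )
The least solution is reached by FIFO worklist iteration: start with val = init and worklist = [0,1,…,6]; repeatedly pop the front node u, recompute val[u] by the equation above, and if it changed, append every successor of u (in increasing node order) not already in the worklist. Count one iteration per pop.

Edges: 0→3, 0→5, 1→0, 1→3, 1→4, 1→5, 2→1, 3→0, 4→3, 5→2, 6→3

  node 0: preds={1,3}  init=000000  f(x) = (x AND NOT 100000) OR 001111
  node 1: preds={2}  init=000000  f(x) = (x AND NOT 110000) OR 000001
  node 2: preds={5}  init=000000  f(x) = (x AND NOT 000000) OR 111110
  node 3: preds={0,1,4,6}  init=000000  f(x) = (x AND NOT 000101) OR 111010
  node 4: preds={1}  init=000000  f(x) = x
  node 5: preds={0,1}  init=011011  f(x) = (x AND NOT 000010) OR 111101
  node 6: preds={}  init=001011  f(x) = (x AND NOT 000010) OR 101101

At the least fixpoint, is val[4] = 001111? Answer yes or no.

yes

Worklist (15 pops):
  #1 pop 0: in=000000 → 001111 (was 000000); enqueue []
  #2 pop 1: in=000000 → 000001 (was 000000); enqueue [0]
  #3 pop 2: in=011011 → 111111 (was 000000); enqueue [1]
  #4 pop 3: in=001111 → 111010 (was 000000); enqueue []
  #5 pop 4: in=000001 → 000001 (was 000000); enqueue [3]
  #6 pop 5: in=001111 → 111111 (was 011011); enqueue [2]
  #7 pop 6: in=000000 → 101111 (was 001011); enqueue []
  #8 pop 0: in=111011 → 011111 (was 001111); enqueue [5]
  #9 pop 1: in=111111 → 001111 (was 000001); enqueue [0,4]
  #10 pop 3: in=111111 → 111010 (no change)
  #11 pop 2: in=111111 → 111111 (no change)
  #12 pop 5: in=011111 → 111111 (no change)
  #13 pop 0: in=111111 → 011111 (no change)
  #14 pop 4: in=001111 → 001111 (was 000001); enqueue [3]
  #15 pop 3: in=111111 → 111010 (no change)

Fixpoint:
  val[0] = 011111
  val[1] = 001111
  val[2] = 111111
  val[3] = 111010
  val[4] = 001111
  val[5] = 111111
  val[6] = 101111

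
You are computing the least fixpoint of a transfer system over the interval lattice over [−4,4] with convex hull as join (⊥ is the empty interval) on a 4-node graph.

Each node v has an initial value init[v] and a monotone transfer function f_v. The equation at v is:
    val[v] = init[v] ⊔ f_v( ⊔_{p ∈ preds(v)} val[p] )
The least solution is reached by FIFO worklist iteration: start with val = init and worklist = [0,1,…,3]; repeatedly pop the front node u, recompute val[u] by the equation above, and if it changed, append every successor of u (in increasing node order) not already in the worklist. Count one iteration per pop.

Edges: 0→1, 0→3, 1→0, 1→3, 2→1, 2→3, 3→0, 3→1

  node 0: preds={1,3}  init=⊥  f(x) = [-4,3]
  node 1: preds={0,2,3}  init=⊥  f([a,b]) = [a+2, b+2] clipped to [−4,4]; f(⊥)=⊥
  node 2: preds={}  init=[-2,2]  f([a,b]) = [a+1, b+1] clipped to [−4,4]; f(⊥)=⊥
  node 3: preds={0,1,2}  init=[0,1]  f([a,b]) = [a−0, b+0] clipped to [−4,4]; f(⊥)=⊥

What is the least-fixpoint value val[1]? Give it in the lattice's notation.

Trace (6 dequeues):
  [1] u=0 | in [0,1] | out [-4,3] | prev ⊥ | push {}
  [2] u=1 | in [-4,3] | out [-2,4] | prev ⊥ | push {0}
  [3] u=2 | in ⊥ | out [-2,2] | ==
  [4] u=3 | in [-4,4] | out [-4,4] | prev [0,1] | push {1}
  [5] u=0 | in [-4,4] | out [-4,3] | ==
  [6] u=1 | in [-4,4] | out [-2,4] | ==

Converged values:
  [0] [-4,3]
  [1] [-2,4]
  [2] [-2,2]
  [3] [-4,4]

[-2,4]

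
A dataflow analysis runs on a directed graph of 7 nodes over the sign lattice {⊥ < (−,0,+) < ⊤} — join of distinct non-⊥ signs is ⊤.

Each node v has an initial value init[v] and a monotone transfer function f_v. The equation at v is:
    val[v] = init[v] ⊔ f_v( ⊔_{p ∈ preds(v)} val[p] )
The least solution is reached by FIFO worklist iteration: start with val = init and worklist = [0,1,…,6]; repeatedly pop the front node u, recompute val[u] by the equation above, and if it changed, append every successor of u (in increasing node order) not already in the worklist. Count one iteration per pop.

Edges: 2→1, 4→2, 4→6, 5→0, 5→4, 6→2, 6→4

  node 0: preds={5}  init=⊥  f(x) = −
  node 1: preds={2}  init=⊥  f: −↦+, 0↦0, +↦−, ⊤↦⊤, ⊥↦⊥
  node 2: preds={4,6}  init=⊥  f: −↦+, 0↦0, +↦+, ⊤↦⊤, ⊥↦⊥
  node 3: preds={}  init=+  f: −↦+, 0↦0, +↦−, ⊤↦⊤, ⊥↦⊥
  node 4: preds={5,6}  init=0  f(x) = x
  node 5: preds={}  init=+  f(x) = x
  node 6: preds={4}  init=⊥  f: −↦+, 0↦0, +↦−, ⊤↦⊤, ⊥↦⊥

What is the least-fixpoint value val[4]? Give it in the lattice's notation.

Worklist (11 pops):
  #1 pop 0: in=+ → − (was ⊥); enqueue []
  #2 pop 1: in=⊥ → ⊥ (no change)
  #3 pop 2: in=0 → 0 (was ⊥); enqueue [1]
  #4 pop 3: in=⊥ → + (no change)
  #5 pop 4: in=+ → ⊤ (was 0); enqueue [2]
  #6 pop 5: in=⊥ → + (no change)
  #7 pop 6: in=⊤ → ⊤ (was ⊥); enqueue [4]
  #8 pop 1: in=0 → 0 (was ⊥); enqueue []
  #9 pop 2: in=⊤ → ⊤ (was 0); enqueue [1]
  #10 pop 4: in=⊤ → ⊤ (no change)
  #11 pop 1: in=⊤ → ⊤ (was 0); enqueue []

Fixpoint:
  val[0] = −
  val[1] = ⊤
  val[2] = ⊤
  val[3] = +
  val[4] = ⊤
  val[5] = +
  val[6] = ⊤

⊤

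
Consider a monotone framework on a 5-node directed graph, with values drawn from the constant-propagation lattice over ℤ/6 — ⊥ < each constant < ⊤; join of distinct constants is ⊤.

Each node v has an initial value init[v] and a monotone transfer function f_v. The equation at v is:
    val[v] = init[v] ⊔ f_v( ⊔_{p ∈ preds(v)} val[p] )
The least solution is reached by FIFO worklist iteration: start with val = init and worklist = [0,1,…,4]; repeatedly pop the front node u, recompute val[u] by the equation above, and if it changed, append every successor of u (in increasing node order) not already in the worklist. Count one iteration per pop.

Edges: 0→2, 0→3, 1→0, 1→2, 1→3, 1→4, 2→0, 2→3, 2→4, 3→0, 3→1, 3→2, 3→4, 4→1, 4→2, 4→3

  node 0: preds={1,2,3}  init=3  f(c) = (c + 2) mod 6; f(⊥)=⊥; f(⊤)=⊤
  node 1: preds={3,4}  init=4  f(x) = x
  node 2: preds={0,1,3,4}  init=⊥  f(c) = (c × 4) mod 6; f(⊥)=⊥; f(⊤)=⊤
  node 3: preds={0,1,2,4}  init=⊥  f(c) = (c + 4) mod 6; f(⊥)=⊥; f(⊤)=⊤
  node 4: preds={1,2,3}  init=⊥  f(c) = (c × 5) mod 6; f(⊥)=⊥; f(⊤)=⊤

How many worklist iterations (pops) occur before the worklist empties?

11

Iteration log — 11 steps:
  step 1. node 0  ⊔preds=4  new=⊤  old=3  +wl: 
  step 2. node 1  ⊔preds=⊥  new=4  stable
  step 3. node 2  ⊔preds=⊤  new=⊤  old=⊥  +wl: 0
  step 4. node 3  ⊔preds=⊤  new=⊤  old=⊥  +wl: 1,2
  step 5. node 4  ⊔preds=⊤  new=⊤  old=⊥  +wl: 3
  step 6. node 0  ⊔preds=⊤  new=⊤  stable
  step 7. node 1  ⊔preds=⊤  new=⊤  old=4  +wl: 0,4
  step 8. node 2  ⊔preds=⊤  new=⊤  stable
  step 9. node 3  ⊔preds=⊤  new=⊤  stable
  step 10. node 0  ⊔preds=⊤  new=⊤  stable
  step 11. node 4  ⊔preds=⊤  new=⊤  stable

Least fixpoint reached:
  node 0: ⊤
  node 1: ⊤
  node 2: ⊤
  node 3: ⊤
  node 4: ⊤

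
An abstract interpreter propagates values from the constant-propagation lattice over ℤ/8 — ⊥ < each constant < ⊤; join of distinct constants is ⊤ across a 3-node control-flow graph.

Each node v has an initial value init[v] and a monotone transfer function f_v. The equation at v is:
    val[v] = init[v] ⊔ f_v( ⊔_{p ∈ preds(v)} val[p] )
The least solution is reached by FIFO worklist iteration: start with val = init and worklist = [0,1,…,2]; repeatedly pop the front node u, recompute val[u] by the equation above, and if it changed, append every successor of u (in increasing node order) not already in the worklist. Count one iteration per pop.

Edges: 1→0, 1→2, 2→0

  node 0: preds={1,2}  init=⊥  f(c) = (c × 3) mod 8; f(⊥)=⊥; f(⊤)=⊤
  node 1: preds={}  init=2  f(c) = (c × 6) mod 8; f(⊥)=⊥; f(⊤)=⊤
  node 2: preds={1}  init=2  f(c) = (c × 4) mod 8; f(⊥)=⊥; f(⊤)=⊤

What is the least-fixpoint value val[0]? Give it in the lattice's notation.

⊤

Trace (4 dequeues):
  [1] u=0 | in 2 | out 6 | prev ⊥ | push {}
  [2] u=1 | in ⊥ | out 2 | ==
  [3] u=2 | in 2 | out ⊤ | prev 2 | push {0}
  [4] u=0 | in ⊤ | out ⊤ | prev 6 | push {}

Converged values:
  [0] ⊤
  [1] 2
  [2] ⊤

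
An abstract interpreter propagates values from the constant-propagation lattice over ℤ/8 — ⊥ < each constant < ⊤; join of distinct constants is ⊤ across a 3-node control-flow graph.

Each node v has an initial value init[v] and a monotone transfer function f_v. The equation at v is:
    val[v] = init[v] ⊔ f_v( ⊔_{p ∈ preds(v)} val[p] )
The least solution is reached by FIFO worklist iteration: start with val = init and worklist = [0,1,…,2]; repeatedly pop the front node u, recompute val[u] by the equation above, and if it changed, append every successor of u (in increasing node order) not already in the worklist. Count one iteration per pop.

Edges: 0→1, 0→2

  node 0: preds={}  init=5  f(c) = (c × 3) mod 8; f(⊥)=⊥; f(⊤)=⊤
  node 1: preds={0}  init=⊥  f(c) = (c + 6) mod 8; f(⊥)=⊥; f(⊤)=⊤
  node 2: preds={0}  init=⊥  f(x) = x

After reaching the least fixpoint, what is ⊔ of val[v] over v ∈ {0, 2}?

5

Trace (3 dequeues):
  [1] u=0 | in ⊥ | out 5 | ==
  [2] u=1 | in 5 | out 3 | prev ⊥ | push {}
  [3] u=2 | in 5 | out 5 | prev ⊥ | push {}

Converged values:
  [0] 5
  [1] 3
  [2] 5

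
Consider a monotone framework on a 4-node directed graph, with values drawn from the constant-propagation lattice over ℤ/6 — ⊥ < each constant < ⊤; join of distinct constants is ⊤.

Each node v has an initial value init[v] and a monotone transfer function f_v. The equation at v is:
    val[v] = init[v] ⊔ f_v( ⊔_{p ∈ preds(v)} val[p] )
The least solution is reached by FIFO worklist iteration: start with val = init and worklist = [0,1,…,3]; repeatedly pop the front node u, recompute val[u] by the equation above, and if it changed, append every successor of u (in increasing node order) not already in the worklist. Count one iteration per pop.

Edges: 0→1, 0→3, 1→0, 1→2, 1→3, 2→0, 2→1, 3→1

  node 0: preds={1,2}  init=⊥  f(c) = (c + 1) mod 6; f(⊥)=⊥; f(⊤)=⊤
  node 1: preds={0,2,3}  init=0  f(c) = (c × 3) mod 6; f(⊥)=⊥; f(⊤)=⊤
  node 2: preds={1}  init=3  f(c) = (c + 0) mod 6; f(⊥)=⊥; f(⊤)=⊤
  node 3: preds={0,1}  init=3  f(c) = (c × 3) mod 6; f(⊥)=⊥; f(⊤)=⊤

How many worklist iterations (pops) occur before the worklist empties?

Worklist (6 pops):
  #1 pop 0: in=⊤ → ⊤ (was ⊥); enqueue []
  #2 pop 1: in=⊤ → ⊤ (was 0); enqueue [0]
  #3 pop 2: in=⊤ → ⊤ (was 3); enqueue [1]
  #4 pop 3: in=⊤ → ⊤ (was 3); enqueue []
  #5 pop 0: in=⊤ → ⊤ (no change)
  #6 pop 1: in=⊤ → ⊤ (no change)

Fixpoint:
  val[0] = ⊤
  val[1] = ⊤
  val[2] = ⊤
  val[3] = ⊤

6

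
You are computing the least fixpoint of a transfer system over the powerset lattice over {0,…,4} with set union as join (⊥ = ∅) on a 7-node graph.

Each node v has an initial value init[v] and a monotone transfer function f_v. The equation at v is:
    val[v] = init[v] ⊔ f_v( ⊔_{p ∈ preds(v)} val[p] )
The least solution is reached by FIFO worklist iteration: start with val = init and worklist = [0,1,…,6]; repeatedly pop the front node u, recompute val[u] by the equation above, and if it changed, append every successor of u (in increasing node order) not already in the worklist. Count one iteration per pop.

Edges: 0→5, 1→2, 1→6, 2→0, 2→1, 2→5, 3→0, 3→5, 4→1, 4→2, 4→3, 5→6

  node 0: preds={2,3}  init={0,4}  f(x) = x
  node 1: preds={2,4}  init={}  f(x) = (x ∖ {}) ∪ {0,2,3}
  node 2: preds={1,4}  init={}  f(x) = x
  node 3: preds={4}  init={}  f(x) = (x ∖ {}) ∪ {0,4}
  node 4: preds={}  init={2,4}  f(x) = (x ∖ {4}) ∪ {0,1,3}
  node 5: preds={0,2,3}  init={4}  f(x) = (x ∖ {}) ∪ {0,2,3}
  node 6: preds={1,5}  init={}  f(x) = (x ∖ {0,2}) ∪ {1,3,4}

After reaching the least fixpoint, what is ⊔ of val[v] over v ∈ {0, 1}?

Trace (16 dequeues):
  [1] u=0 | in {} | out {0,4} | ==
  [2] u=1 | in {2,4} | out {0,2,3,4} | prev {} | push {}
  [3] u=2 | in {0,2,3,4} | out {0,2,3,4} | prev {} | push {0,1}
  [4] u=3 | in {2,4} | out {0,2,4} | prev {} | push {}
  [5] u=4 | in {} | out {0,1,2,3,4} | prev {2,4} | push {2,3}
  [6] u=5 | in {0,2,3,4} | out {0,2,3,4} | prev {4} | push {}
  [7] u=6 | in {0,2,3,4} | out {1,3,4} | prev {} | push {}
  [8] u=0 | in {0,2,3,4} | out {0,2,3,4} | prev {0,4} | push {5}
  [9] u=1 | in {0,1,2,3,4} | out {0,1,2,3,4} | prev {0,2,3,4} | push {6}
  [10] u=2 | in {0,1,2,3,4} | out {0,1,2,3,4} | prev {0,2,3,4} | push {0,1}
  [11] u=3 | in {0,1,2,3,4} | out {0,1,2,3,4} | prev {0,2,4} | push {}
  [12] u=5 | in {0,1,2,3,4} | out {0,1,2,3,4} | prev {0,2,3,4} | push {}
  [13] u=6 | in {0,1,2,3,4} | out {1,3,4} | ==
  [14] u=0 | in {0,1,2,3,4} | out {0,1,2,3,4} | prev {0,2,3,4} | push {5}
  [15] u=1 | in {0,1,2,3,4} | out {0,1,2,3,4} | ==
  [16] u=5 | in {0,1,2,3,4} | out {0,1,2,3,4} | ==

Converged values:
  [0] {0,1,2,3,4}
  [1] {0,1,2,3,4}
  [2] {0,1,2,3,4}
  [3] {0,1,2,3,4}
  [4] {0,1,2,3,4}
  [5] {0,1,2,3,4}
  [6] {1,3,4}

{0,1,2,3,4}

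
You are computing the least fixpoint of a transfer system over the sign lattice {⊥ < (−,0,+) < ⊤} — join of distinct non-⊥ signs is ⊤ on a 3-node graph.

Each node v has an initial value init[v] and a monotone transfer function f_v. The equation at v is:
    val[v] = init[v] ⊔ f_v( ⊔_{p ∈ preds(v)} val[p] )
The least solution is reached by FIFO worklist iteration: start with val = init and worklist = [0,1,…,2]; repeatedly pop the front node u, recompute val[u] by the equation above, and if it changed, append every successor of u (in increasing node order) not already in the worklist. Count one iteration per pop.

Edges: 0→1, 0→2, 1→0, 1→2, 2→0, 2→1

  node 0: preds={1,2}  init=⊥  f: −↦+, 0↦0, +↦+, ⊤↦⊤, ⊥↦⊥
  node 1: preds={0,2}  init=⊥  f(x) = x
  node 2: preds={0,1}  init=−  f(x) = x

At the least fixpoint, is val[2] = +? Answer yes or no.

Iteration log — 6 steps:
  step 1. node 0  ⊔preds=−  new=+  old=⊥  +wl: 
  step 2. node 1  ⊔preds=⊤  new=⊤  old=⊥  +wl: 0
  step 3. node 2  ⊔preds=⊤  new=⊤  old=−  +wl: 1
  step 4. node 0  ⊔preds=⊤  new=⊤  old=+  +wl: 2
  step 5. node 1  ⊔preds=⊤  new=⊤  stable
  step 6. node 2  ⊔preds=⊤  new=⊤  stable

Least fixpoint reached:
  node 0: ⊤
  node 1: ⊤
  node 2: ⊤

no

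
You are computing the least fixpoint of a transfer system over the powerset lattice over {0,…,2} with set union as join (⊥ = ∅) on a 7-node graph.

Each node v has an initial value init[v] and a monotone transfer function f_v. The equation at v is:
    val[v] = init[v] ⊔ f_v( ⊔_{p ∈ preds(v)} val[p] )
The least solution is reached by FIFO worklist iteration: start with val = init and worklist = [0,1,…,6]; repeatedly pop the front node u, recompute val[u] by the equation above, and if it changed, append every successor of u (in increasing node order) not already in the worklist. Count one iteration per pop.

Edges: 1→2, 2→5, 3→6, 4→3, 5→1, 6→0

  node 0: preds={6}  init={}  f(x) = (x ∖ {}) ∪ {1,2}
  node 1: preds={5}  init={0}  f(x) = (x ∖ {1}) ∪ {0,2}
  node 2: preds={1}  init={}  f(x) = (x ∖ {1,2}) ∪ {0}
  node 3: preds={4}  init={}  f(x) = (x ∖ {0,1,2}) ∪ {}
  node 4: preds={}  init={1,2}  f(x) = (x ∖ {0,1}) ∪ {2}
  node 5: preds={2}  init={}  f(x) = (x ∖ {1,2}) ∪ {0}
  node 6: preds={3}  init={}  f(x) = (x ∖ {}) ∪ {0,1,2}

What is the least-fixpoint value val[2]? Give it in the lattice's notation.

Worklist (9 pops):
  #1 pop 0: in={} → {1,2} (was {}); enqueue []
  #2 pop 1: in={} → {0,2} (was {0}); enqueue []
  #3 pop 2: in={0,2} → {0} (was {}); enqueue []
  #4 pop 3: in={1,2} → {} (no change)
  #5 pop 4: in={} → {1,2} (no change)
  #6 pop 5: in={0} → {0} (was {}); enqueue [1]
  #7 pop 6: in={} → {0,1,2} (was {}); enqueue [0]
  #8 pop 1: in={0} → {0,2} (no change)
  #9 pop 0: in={0,1,2} → {0,1,2} (was {1,2}); enqueue []

Fixpoint:
  val[0] = {0,1,2}
  val[1] = {0,2}
  val[2] = {0}
  val[3] = {}
  val[4] = {1,2}
  val[5] = {0}
  val[6] = {0,1,2}

{0}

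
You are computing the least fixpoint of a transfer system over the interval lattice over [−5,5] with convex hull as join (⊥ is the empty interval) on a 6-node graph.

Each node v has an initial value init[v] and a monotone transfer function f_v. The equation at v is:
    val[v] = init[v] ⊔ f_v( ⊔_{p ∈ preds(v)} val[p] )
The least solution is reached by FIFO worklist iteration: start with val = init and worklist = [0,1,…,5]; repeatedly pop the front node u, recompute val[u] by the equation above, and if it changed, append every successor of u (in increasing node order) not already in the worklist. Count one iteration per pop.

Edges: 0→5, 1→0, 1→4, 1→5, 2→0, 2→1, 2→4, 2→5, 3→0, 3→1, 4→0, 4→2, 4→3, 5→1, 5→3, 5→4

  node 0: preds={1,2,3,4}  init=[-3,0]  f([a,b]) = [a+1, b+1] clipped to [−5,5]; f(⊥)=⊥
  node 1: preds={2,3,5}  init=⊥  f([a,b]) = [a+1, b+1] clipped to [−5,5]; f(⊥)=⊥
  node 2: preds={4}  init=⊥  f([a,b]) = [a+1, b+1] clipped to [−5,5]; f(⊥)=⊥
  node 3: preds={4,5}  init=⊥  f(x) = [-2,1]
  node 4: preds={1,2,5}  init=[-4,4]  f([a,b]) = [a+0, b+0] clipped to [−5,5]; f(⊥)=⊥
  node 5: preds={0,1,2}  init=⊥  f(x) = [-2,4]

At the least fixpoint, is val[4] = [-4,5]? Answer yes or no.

Iteration log — 13 steps:
  step 1. node 0  ⊔preds=[-4,4]  new=[-3,5]  old=[-3,0]  +wl: 
  step 2. node 1  ⊔preds=⊥  new=⊥  stable
  step 3. node 2  ⊔preds=[-4,4]  new=[-3,5]  old=⊥  +wl: 0,1
  step 4. node 3  ⊔preds=[-4,4]  new=[-2,1]  old=⊥  +wl: 
  step 5. node 4  ⊔preds=[-3,5]  new=[-4,5]  old=[-4,4]  +wl: 2,3
  step 6. node 5  ⊔preds=[-3,5]  new=[-2,4]  old=⊥  +wl: 4
  step 7. node 0  ⊔preds=[-4,5]  new=[-3,5]  stable
  step 8. node 1  ⊔preds=[-3,5]  new=[-2,5]  old=⊥  +wl: 0,5
  step 9. node 2  ⊔preds=[-4,5]  new=[-3,5]  stable
  step 10. node 3  ⊔preds=[-4,5]  new=[-2,1]  stable
  step 11. node 4  ⊔preds=[-3,5]  new=[-4,5]  stable
  step 12. node 0  ⊔preds=[-4,5]  new=[-3,5]  stable
  step 13. node 5  ⊔preds=[-3,5]  new=[-2,4]  stable

Least fixpoint reached:
  node 0: [-3,5]
  node 1: [-2,5]
  node 2: [-3,5]
  node 3: [-2,1]
  node 4: [-4,5]
  node 5: [-2,4]

yes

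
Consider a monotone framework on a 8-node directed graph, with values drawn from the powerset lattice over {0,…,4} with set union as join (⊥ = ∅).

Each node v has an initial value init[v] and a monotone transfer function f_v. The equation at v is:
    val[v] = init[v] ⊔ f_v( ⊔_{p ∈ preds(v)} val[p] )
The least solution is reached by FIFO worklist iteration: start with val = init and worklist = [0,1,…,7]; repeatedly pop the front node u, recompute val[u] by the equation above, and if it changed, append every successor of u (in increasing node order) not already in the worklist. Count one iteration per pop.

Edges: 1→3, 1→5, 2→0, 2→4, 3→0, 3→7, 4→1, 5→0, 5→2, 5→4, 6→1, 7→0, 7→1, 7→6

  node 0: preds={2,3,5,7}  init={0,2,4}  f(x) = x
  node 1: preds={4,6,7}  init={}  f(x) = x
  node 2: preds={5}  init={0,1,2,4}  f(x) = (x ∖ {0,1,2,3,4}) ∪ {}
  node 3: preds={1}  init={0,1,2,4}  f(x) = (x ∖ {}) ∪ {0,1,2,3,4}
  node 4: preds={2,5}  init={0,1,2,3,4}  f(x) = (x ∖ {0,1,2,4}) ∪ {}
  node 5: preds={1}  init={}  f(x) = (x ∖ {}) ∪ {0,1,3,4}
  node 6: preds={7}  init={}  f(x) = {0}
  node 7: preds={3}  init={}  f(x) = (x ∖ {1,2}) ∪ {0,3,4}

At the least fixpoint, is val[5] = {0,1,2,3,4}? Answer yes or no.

Worklist (13 pops):
  #1 pop 0: in={0,1,2,4} → {0,1,2,4} (was {0,2,4}); enqueue []
  #2 pop 1: in={0,1,2,3,4} → {0,1,2,3,4} (was {}); enqueue []
  #3 pop 2: in={} → {0,1,2,4} (no change)
  #4 pop 3: in={0,1,2,3,4} → {0,1,2,3,4} (was {0,1,2,4}); enqueue [0]
  #5 pop 4: in={0,1,2,4} → {0,1,2,3,4} (no change)
  #6 pop 5: in={0,1,2,3,4} → {0,1,2,3,4} (was {}); enqueue [2,4]
  #7 pop 6: in={} → {0} (was {}); enqueue [1]
  #8 pop 7: in={0,1,2,3,4} → {0,3,4} (was {}); enqueue [6]
  #9 pop 0: in={0,1,2,3,4} → {0,1,2,3,4} (was {0,1,2,4}); enqueue []
  #10 pop 2: in={0,1,2,3,4} → {0,1,2,4} (no change)
  #11 pop 4: in={0,1,2,3,4} → {0,1,2,3,4} (no change)
  #12 pop 1: in={0,1,2,3,4} → {0,1,2,3,4} (no change)
  #13 pop 6: in={0,3,4} → {0} (no change)

Fixpoint:
  val[0] = {0,1,2,3,4}
  val[1] = {0,1,2,3,4}
  val[2] = {0,1,2,4}
  val[3] = {0,1,2,3,4}
  val[4] = {0,1,2,3,4}
  val[5] = {0,1,2,3,4}
  val[6] = {0}
  val[7] = {0,3,4}

yes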